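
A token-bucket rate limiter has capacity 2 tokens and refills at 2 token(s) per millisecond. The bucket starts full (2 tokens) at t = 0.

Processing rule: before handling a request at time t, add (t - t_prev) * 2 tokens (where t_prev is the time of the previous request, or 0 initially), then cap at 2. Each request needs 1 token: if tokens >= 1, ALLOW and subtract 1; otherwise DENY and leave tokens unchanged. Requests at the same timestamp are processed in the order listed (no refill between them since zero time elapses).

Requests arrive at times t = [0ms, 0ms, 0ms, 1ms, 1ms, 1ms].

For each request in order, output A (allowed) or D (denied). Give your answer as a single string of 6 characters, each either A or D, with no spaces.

Simulating step by step:
  req#1 t=0ms: ALLOW
  req#2 t=0ms: ALLOW
  req#3 t=0ms: DENY
  req#4 t=1ms: ALLOW
  req#5 t=1ms: ALLOW
  req#6 t=1ms: DENY

Answer: AADAAD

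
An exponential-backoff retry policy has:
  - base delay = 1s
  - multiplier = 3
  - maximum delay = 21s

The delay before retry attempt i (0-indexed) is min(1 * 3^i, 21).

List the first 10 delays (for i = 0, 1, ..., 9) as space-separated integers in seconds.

Computing each delay:
  i=0: min(1*3^0, 21) = 1
  i=1: min(1*3^1, 21) = 3
  i=2: min(1*3^2, 21) = 9
  i=3: min(1*3^3, 21) = 21
  i=4: min(1*3^4, 21) = 21
  i=5: min(1*3^5, 21) = 21
  i=6: min(1*3^6, 21) = 21
  i=7: min(1*3^7, 21) = 21
  i=8: min(1*3^8, 21) = 21
  i=9: min(1*3^9, 21) = 21

Answer: 1 3 9 21 21 21 21 21 21 21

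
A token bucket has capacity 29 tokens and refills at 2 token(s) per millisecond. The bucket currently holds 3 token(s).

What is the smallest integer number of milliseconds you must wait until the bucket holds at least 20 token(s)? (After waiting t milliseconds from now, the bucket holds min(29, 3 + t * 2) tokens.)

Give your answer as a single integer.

Need 3 + t * 2 >= 20, so t >= 17/2.
Smallest integer t = ceil(17/2) = 9.

Answer: 9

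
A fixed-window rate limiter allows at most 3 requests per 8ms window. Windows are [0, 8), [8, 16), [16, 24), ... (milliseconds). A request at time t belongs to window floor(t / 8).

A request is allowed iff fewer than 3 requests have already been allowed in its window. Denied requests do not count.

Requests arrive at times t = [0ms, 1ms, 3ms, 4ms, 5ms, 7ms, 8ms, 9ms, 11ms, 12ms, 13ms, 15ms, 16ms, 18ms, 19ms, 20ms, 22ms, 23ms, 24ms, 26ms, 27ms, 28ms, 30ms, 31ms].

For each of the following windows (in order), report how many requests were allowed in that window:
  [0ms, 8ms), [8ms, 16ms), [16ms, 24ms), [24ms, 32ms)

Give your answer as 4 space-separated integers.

Answer: 3 3 3 3

Derivation:
Processing requests:
  req#1 t=0ms (window 0): ALLOW
  req#2 t=1ms (window 0): ALLOW
  req#3 t=3ms (window 0): ALLOW
  req#4 t=4ms (window 0): DENY
  req#5 t=5ms (window 0): DENY
  req#6 t=7ms (window 0): DENY
  req#7 t=8ms (window 1): ALLOW
  req#8 t=9ms (window 1): ALLOW
  req#9 t=11ms (window 1): ALLOW
  req#10 t=12ms (window 1): DENY
  req#11 t=13ms (window 1): DENY
  req#12 t=15ms (window 1): DENY
  req#13 t=16ms (window 2): ALLOW
  req#14 t=18ms (window 2): ALLOW
  req#15 t=19ms (window 2): ALLOW
  req#16 t=20ms (window 2): DENY
  req#17 t=22ms (window 2): DENY
  req#18 t=23ms (window 2): DENY
  req#19 t=24ms (window 3): ALLOW
  req#20 t=26ms (window 3): ALLOW
  req#21 t=27ms (window 3): ALLOW
  req#22 t=28ms (window 3): DENY
  req#23 t=30ms (window 3): DENY
  req#24 t=31ms (window 3): DENY

Allowed counts by window: 3 3 3 3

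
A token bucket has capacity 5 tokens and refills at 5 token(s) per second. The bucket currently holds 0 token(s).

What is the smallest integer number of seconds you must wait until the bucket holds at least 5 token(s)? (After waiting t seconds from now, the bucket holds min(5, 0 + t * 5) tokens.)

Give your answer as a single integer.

Answer: 1

Derivation:
Need 0 + t * 5 >= 5, so t >= 5/5.
Smallest integer t = ceil(5/5) = 1.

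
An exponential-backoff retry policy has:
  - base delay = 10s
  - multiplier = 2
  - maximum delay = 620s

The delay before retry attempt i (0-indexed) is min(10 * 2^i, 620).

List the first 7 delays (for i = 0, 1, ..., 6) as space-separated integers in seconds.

Answer: 10 20 40 80 160 320 620

Derivation:
Computing each delay:
  i=0: min(10*2^0, 620) = 10
  i=1: min(10*2^1, 620) = 20
  i=2: min(10*2^2, 620) = 40
  i=3: min(10*2^3, 620) = 80
  i=4: min(10*2^4, 620) = 160
  i=5: min(10*2^5, 620) = 320
  i=6: min(10*2^6, 620) = 620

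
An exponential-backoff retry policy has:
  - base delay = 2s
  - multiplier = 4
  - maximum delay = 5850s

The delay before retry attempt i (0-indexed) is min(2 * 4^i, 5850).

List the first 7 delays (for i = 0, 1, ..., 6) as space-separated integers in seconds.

Computing each delay:
  i=0: min(2*4^0, 5850) = 2
  i=1: min(2*4^1, 5850) = 8
  i=2: min(2*4^2, 5850) = 32
  i=3: min(2*4^3, 5850) = 128
  i=4: min(2*4^4, 5850) = 512
  i=5: min(2*4^5, 5850) = 2048
  i=6: min(2*4^6, 5850) = 5850

Answer: 2 8 32 128 512 2048 5850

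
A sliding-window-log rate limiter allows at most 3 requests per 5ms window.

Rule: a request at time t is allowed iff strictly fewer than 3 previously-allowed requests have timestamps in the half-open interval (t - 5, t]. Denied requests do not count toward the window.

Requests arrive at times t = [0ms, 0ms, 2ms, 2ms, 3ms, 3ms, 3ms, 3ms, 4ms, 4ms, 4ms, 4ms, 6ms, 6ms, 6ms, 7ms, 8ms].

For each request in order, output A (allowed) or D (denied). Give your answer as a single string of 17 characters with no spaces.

Tracking allowed requests in the window:
  req#1 t=0ms: ALLOW
  req#2 t=0ms: ALLOW
  req#3 t=2ms: ALLOW
  req#4 t=2ms: DENY
  req#5 t=3ms: DENY
  req#6 t=3ms: DENY
  req#7 t=3ms: DENY
  req#8 t=3ms: DENY
  req#9 t=4ms: DENY
  req#10 t=4ms: DENY
  req#11 t=4ms: DENY
  req#12 t=4ms: DENY
  req#13 t=6ms: ALLOW
  req#14 t=6ms: ALLOW
  req#15 t=6ms: DENY
  req#16 t=7ms: ALLOW
  req#17 t=8ms: DENY

Answer: AAADDDDDDDDDAADAD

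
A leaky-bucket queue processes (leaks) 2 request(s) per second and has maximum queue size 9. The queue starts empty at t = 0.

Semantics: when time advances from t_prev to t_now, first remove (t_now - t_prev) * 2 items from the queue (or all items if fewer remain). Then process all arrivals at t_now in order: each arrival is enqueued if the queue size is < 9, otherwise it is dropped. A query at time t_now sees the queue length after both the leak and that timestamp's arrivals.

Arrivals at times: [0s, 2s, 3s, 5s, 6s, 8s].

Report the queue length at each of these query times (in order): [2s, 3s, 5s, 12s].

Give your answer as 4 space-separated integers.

Queue lengths at query times:
  query t=2s: backlog = 1
  query t=3s: backlog = 1
  query t=5s: backlog = 1
  query t=12s: backlog = 0

Answer: 1 1 1 0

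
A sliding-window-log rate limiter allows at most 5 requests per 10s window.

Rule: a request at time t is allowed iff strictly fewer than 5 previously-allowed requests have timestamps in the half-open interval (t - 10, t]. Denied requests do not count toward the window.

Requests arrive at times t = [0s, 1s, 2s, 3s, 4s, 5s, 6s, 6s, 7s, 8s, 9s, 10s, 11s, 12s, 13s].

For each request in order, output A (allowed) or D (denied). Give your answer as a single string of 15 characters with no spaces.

Tracking allowed requests in the window:
  req#1 t=0s: ALLOW
  req#2 t=1s: ALLOW
  req#3 t=2s: ALLOW
  req#4 t=3s: ALLOW
  req#5 t=4s: ALLOW
  req#6 t=5s: DENY
  req#7 t=6s: DENY
  req#8 t=6s: DENY
  req#9 t=7s: DENY
  req#10 t=8s: DENY
  req#11 t=9s: DENY
  req#12 t=10s: ALLOW
  req#13 t=11s: ALLOW
  req#14 t=12s: ALLOW
  req#15 t=13s: ALLOW

Answer: AAAAADDDDDDAAAA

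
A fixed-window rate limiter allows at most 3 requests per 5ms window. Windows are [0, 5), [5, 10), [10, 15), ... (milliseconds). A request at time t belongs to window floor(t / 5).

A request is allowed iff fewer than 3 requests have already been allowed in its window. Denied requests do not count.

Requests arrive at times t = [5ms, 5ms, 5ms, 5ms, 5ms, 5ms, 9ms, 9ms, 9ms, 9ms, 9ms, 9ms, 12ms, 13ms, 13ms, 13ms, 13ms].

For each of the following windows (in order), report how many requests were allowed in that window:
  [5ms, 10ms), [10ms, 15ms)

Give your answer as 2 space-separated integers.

Answer: 3 3

Derivation:
Processing requests:
  req#1 t=5ms (window 1): ALLOW
  req#2 t=5ms (window 1): ALLOW
  req#3 t=5ms (window 1): ALLOW
  req#4 t=5ms (window 1): DENY
  req#5 t=5ms (window 1): DENY
  req#6 t=5ms (window 1): DENY
  req#7 t=9ms (window 1): DENY
  req#8 t=9ms (window 1): DENY
  req#9 t=9ms (window 1): DENY
  req#10 t=9ms (window 1): DENY
  req#11 t=9ms (window 1): DENY
  req#12 t=9ms (window 1): DENY
  req#13 t=12ms (window 2): ALLOW
  req#14 t=13ms (window 2): ALLOW
  req#15 t=13ms (window 2): ALLOW
  req#16 t=13ms (window 2): DENY
  req#17 t=13ms (window 2): DENY

Allowed counts by window: 3 3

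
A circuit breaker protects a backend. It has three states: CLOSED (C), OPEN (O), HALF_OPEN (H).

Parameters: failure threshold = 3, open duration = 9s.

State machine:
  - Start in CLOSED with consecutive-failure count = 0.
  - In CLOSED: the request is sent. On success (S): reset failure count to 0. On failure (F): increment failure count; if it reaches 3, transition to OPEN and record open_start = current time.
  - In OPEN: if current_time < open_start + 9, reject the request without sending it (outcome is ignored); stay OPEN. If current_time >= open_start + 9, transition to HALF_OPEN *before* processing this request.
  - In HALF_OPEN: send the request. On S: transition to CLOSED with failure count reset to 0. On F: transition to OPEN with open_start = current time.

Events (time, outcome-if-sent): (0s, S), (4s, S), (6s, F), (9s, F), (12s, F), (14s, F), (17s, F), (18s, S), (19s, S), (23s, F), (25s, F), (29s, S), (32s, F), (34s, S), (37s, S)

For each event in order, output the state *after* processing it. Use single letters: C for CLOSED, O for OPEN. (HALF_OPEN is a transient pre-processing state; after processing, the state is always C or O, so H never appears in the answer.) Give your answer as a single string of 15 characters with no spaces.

Answer: CCCCOOOOOOOOOOO

Derivation:
State after each event:
  event#1 t=0s outcome=S: state=CLOSED
  event#2 t=4s outcome=S: state=CLOSED
  event#3 t=6s outcome=F: state=CLOSED
  event#4 t=9s outcome=F: state=CLOSED
  event#5 t=12s outcome=F: state=OPEN
  event#6 t=14s outcome=F: state=OPEN
  event#7 t=17s outcome=F: state=OPEN
  event#8 t=18s outcome=S: state=OPEN
  event#9 t=19s outcome=S: state=OPEN
  event#10 t=23s outcome=F: state=OPEN
  event#11 t=25s outcome=F: state=OPEN
  event#12 t=29s outcome=S: state=OPEN
  event#13 t=32s outcome=F: state=OPEN
  event#14 t=34s outcome=S: state=OPEN
  event#15 t=37s outcome=S: state=OPEN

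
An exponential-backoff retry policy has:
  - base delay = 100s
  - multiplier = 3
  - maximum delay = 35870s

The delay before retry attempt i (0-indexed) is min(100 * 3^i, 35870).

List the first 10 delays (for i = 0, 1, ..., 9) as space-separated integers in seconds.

Answer: 100 300 900 2700 8100 24300 35870 35870 35870 35870

Derivation:
Computing each delay:
  i=0: min(100*3^0, 35870) = 100
  i=1: min(100*3^1, 35870) = 300
  i=2: min(100*3^2, 35870) = 900
  i=3: min(100*3^3, 35870) = 2700
  i=4: min(100*3^4, 35870) = 8100
  i=5: min(100*3^5, 35870) = 24300
  i=6: min(100*3^6, 35870) = 35870
  i=7: min(100*3^7, 35870) = 35870
  i=8: min(100*3^8, 35870) = 35870
  i=9: min(100*3^9, 35870) = 35870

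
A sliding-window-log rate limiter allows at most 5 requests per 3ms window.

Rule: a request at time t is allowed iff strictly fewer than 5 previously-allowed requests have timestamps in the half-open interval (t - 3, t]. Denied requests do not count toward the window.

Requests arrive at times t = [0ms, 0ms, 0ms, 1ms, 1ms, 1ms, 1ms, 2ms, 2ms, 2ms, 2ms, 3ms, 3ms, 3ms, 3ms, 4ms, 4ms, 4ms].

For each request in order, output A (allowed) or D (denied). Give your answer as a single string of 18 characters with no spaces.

Tracking allowed requests in the window:
  req#1 t=0ms: ALLOW
  req#2 t=0ms: ALLOW
  req#3 t=0ms: ALLOW
  req#4 t=1ms: ALLOW
  req#5 t=1ms: ALLOW
  req#6 t=1ms: DENY
  req#7 t=1ms: DENY
  req#8 t=2ms: DENY
  req#9 t=2ms: DENY
  req#10 t=2ms: DENY
  req#11 t=2ms: DENY
  req#12 t=3ms: ALLOW
  req#13 t=3ms: ALLOW
  req#14 t=3ms: ALLOW
  req#15 t=3ms: DENY
  req#16 t=4ms: ALLOW
  req#17 t=4ms: ALLOW
  req#18 t=4ms: DENY

Answer: AAAAADDDDDDAAADAAD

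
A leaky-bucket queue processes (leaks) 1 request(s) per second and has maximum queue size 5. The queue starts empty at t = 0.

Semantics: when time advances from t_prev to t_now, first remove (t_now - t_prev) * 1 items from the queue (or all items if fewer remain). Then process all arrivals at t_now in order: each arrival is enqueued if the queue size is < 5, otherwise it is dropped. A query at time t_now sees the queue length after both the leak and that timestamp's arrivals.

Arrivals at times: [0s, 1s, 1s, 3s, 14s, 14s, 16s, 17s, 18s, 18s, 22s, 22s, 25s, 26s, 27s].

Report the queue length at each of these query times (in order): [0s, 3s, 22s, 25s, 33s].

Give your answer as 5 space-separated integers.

Queue lengths at query times:
  query t=0s: backlog = 1
  query t=3s: backlog = 1
  query t=22s: backlog = 2
  query t=25s: backlog = 1
  query t=33s: backlog = 0

Answer: 1 1 2 1 0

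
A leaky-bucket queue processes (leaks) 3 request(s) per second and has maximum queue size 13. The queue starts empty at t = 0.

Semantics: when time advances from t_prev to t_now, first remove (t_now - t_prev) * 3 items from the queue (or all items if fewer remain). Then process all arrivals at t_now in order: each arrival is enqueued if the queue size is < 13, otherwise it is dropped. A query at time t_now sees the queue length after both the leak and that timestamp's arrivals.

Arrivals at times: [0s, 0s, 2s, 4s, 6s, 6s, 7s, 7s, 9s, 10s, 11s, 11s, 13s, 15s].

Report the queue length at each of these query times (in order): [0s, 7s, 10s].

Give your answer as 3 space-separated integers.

Queue lengths at query times:
  query t=0s: backlog = 2
  query t=7s: backlog = 2
  query t=10s: backlog = 1

Answer: 2 2 1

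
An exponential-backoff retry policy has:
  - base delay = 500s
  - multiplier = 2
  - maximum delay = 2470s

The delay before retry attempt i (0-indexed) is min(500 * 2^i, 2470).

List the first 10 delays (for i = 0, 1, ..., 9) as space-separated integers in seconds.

Answer: 500 1000 2000 2470 2470 2470 2470 2470 2470 2470

Derivation:
Computing each delay:
  i=0: min(500*2^0, 2470) = 500
  i=1: min(500*2^1, 2470) = 1000
  i=2: min(500*2^2, 2470) = 2000
  i=3: min(500*2^3, 2470) = 2470
  i=4: min(500*2^4, 2470) = 2470
  i=5: min(500*2^5, 2470) = 2470
  i=6: min(500*2^6, 2470) = 2470
  i=7: min(500*2^7, 2470) = 2470
  i=8: min(500*2^8, 2470) = 2470
  i=9: min(500*2^9, 2470) = 2470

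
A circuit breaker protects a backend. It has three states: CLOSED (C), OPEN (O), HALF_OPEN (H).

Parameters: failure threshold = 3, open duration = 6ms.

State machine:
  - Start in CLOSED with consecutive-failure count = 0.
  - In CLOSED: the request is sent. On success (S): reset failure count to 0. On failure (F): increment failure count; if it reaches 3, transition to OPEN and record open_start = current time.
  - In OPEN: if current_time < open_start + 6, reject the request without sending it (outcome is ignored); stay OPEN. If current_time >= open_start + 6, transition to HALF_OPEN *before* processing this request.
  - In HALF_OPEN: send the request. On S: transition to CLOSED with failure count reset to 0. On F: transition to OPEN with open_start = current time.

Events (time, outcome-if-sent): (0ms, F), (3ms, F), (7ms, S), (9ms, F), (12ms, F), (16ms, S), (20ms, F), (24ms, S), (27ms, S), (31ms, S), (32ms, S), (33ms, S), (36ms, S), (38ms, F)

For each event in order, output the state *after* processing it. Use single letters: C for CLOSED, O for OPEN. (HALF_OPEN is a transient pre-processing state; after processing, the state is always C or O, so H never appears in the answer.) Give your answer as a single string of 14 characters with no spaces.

Answer: CCCCCCCCCCCCCC

Derivation:
State after each event:
  event#1 t=0ms outcome=F: state=CLOSED
  event#2 t=3ms outcome=F: state=CLOSED
  event#3 t=7ms outcome=S: state=CLOSED
  event#4 t=9ms outcome=F: state=CLOSED
  event#5 t=12ms outcome=F: state=CLOSED
  event#6 t=16ms outcome=S: state=CLOSED
  event#7 t=20ms outcome=F: state=CLOSED
  event#8 t=24ms outcome=S: state=CLOSED
  event#9 t=27ms outcome=S: state=CLOSED
  event#10 t=31ms outcome=S: state=CLOSED
  event#11 t=32ms outcome=S: state=CLOSED
  event#12 t=33ms outcome=S: state=CLOSED
  event#13 t=36ms outcome=S: state=CLOSED
  event#14 t=38ms outcome=F: state=CLOSED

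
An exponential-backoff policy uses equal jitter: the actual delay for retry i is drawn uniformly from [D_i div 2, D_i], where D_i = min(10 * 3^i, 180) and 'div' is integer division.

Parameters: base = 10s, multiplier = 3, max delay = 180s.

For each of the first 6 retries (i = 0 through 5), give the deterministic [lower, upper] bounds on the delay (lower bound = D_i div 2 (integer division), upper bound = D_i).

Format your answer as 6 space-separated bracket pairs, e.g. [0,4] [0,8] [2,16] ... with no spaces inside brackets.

Answer: [5,10] [15,30] [45,90] [90,180] [90,180] [90,180]

Derivation:
Computing bounds per retry:
  i=0: D_i=min(10*3^0,180)=10, bounds=[5,10]
  i=1: D_i=min(10*3^1,180)=30, bounds=[15,30]
  i=2: D_i=min(10*3^2,180)=90, bounds=[45,90]
  i=3: D_i=min(10*3^3,180)=180, bounds=[90,180]
  i=4: D_i=min(10*3^4,180)=180, bounds=[90,180]
  i=5: D_i=min(10*3^5,180)=180, bounds=[90,180]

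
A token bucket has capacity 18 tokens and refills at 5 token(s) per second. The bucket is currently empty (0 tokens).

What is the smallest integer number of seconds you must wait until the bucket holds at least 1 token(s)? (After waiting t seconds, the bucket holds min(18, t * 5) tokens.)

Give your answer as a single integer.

Need t * 5 >= 1, so t >= 1/5.
Smallest integer t = ceil(1/5) = 1.

Answer: 1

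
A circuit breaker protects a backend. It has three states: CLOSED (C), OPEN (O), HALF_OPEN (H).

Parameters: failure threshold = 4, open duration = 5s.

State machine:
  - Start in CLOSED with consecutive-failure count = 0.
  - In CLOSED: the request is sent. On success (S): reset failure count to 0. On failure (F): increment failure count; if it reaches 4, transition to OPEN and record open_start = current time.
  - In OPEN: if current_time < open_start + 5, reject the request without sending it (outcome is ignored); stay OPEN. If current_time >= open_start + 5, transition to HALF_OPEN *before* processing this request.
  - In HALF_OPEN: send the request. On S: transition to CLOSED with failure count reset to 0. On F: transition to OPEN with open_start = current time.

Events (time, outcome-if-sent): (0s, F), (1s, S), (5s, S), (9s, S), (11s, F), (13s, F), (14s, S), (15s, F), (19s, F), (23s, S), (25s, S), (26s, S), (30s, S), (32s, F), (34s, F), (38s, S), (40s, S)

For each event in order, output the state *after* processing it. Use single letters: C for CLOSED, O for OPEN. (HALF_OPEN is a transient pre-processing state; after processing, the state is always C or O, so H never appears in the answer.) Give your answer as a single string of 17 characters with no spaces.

State after each event:
  event#1 t=0s outcome=F: state=CLOSED
  event#2 t=1s outcome=S: state=CLOSED
  event#3 t=5s outcome=S: state=CLOSED
  event#4 t=9s outcome=S: state=CLOSED
  event#5 t=11s outcome=F: state=CLOSED
  event#6 t=13s outcome=F: state=CLOSED
  event#7 t=14s outcome=S: state=CLOSED
  event#8 t=15s outcome=F: state=CLOSED
  event#9 t=19s outcome=F: state=CLOSED
  event#10 t=23s outcome=S: state=CLOSED
  event#11 t=25s outcome=S: state=CLOSED
  event#12 t=26s outcome=S: state=CLOSED
  event#13 t=30s outcome=S: state=CLOSED
  event#14 t=32s outcome=F: state=CLOSED
  event#15 t=34s outcome=F: state=CLOSED
  event#16 t=38s outcome=S: state=CLOSED
  event#17 t=40s outcome=S: state=CLOSED

Answer: CCCCCCCCCCCCCCCCC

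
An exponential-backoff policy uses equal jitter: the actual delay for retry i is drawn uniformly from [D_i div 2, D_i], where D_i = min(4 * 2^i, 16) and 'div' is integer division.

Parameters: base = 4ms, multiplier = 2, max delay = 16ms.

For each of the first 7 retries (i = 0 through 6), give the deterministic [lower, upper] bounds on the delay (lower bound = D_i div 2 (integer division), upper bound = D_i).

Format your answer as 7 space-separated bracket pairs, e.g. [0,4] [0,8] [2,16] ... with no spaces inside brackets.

Computing bounds per retry:
  i=0: D_i=min(4*2^0,16)=4, bounds=[2,4]
  i=1: D_i=min(4*2^1,16)=8, bounds=[4,8]
  i=2: D_i=min(4*2^2,16)=16, bounds=[8,16]
  i=3: D_i=min(4*2^3,16)=16, bounds=[8,16]
  i=4: D_i=min(4*2^4,16)=16, bounds=[8,16]
  i=5: D_i=min(4*2^5,16)=16, bounds=[8,16]
  i=6: D_i=min(4*2^6,16)=16, bounds=[8,16]

Answer: [2,4] [4,8] [8,16] [8,16] [8,16] [8,16] [8,16]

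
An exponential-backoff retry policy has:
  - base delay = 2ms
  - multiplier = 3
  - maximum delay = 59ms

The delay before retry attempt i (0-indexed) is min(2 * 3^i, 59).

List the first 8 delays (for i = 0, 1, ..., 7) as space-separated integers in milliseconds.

Computing each delay:
  i=0: min(2*3^0, 59) = 2
  i=1: min(2*3^1, 59) = 6
  i=2: min(2*3^2, 59) = 18
  i=3: min(2*3^3, 59) = 54
  i=4: min(2*3^4, 59) = 59
  i=5: min(2*3^5, 59) = 59
  i=6: min(2*3^6, 59) = 59
  i=7: min(2*3^7, 59) = 59

Answer: 2 6 18 54 59 59 59 59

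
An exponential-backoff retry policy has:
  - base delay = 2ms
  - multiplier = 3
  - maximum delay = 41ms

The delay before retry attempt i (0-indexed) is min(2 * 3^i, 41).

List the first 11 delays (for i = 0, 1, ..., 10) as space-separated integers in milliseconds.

Answer: 2 6 18 41 41 41 41 41 41 41 41

Derivation:
Computing each delay:
  i=0: min(2*3^0, 41) = 2
  i=1: min(2*3^1, 41) = 6
  i=2: min(2*3^2, 41) = 18
  i=3: min(2*3^3, 41) = 41
  i=4: min(2*3^4, 41) = 41
  i=5: min(2*3^5, 41) = 41
  i=6: min(2*3^6, 41) = 41
  i=7: min(2*3^7, 41) = 41
  i=8: min(2*3^8, 41) = 41
  i=9: min(2*3^9, 41) = 41
  i=10: min(2*3^10, 41) = 41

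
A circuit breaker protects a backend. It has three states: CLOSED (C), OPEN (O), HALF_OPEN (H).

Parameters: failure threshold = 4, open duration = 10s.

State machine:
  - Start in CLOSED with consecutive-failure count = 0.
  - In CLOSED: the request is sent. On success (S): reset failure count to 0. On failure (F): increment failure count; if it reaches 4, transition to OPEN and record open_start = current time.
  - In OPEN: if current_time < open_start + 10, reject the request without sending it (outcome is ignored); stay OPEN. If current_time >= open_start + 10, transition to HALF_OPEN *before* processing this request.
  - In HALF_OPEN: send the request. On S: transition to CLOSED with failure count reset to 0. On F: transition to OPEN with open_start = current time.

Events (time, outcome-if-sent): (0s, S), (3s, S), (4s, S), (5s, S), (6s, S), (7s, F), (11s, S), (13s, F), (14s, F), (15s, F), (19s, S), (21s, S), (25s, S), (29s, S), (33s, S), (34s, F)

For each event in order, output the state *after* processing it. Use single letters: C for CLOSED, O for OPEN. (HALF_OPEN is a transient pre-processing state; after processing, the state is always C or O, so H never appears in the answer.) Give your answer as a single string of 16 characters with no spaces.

Answer: CCCCCCCCCCCCCCCC

Derivation:
State after each event:
  event#1 t=0s outcome=S: state=CLOSED
  event#2 t=3s outcome=S: state=CLOSED
  event#3 t=4s outcome=S: state=CLOSED
  event#4 t=5s outcome=S: state=CLOSED
  event#5 t=6s outcome=S: state=CLOSED
  event#6 t=7s outcome=F: state=CLOSED
  event#7 t=11s outcome=S: state=CLOSED
  event#8 t=13s outcome=F: state=CLOSED
  event#9 t=14s outcome=F: state=CLOSED
  event#10 t=15s outcome=F: state=CLOSED
  event#11 t=19s outcome=S: state=CLOSED
  event#12 t=21s outcome=S: state=CLOSED
  event#13 t=25s outcome=S: state=CLOSED
  event#14 t=29s outcome=S: state=CLOSED
  event#15 t=33s outcome=S: state=CLOSED
  event#16 t=34s outcome=F: state=CLOSED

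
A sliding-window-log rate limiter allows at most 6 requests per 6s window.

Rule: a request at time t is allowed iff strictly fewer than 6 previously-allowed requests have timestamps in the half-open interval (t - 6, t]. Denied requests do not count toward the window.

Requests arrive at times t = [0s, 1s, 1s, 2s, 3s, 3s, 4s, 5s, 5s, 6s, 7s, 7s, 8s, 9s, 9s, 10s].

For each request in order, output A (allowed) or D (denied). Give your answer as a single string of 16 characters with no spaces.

Tracking allowed requests in the window:
  req#1 t=0s: ALLOW
  req#2 t=1s: ALLOW
  req#3 t=1s: ALLOW
  req#4 t=2s: ALLOW
  req#5 t=3s: ALLOW
  req#6 t=3s: ALLOW
  req#7 t=4s: DENY
  req#8 t=5s: DENY
  req#9 t=5s: DENY
  req#10 t=6s: ALLOW
  req#11 t=7s: ALLOW
  req#12 t=7s: ALLOW
  req#13 t=8s: ALLOW
  req#14 t=9s: ALLOW
  req#15 t=9s: ALLOW
  req#16 t=10s: DENY

Answer: AAAAAADDDAAAAAAD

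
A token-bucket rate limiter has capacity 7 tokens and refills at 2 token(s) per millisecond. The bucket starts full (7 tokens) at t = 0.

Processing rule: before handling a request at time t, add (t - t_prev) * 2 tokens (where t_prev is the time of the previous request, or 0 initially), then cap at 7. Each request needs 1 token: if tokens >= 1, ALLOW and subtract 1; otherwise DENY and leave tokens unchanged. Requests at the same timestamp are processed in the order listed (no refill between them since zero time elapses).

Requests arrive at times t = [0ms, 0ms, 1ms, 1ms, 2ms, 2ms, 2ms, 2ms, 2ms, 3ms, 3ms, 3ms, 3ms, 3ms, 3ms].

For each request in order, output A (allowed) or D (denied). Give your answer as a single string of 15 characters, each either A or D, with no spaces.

Simulating step by step:
  req#1 t=0ms: ALLOW
  req#2 t=0ms: ALLOW
  req#3 t=1ms: ALLOW
  req#4 t=1ms: ALLOW
  req#5 t=2ms: ALLOW
  req#6 t=2ms: ALLOW
  req#7 t=2ms: ALLOW
  req#8 t=2ms: ALLOW
  req#9 t=2ms: ALLOW
  req#10 t=3ms: ALLOW
  req#11 t=3ms: ALLOW
  req#12 t=3ms: ALLOW
  req#13 t=3ms: ALLOW
  req#14 t=3ms: DENY
  req#15 t=3ms: DENY

Answer: AAAAAAAAAAAAADD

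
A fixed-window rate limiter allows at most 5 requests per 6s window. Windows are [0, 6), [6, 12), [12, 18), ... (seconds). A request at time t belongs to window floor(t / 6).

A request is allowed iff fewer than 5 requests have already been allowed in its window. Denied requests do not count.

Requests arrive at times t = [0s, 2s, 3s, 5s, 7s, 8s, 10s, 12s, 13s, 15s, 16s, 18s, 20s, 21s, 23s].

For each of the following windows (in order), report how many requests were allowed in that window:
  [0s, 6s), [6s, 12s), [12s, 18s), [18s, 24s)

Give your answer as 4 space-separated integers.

Processing requests:
  req#1 t=0s (window 0): ALLOW
  req#2 t=2s (window 0): ALLOW
  req#3 t=3s (window 0): ALLOW
  req#4 t=5s (window 0): ALLOW
  req#5 t=7s (window 1): ALLOW
  req#6 t=8s (window 1): ALLOW
  req#7 t=10s (window 1): ALLOW
  req#8 t=12s (window 2): ALLOW
  req#9 t=13s (window 2): ALLOW
  req#10 t=15s (window 2): ALLOW
  req#11 t=16s (window 2): ALLOW
  req#12 t=18s (window 3): ALLOW
  req#13 t=20s (window 3): ALLOW
  req#14 t=21s (window 3): ALLOW
  req#15 t=23s (window 3): ALLOW

Allowed counts by window: 4 3 4 4

Answer: 4 3 4 4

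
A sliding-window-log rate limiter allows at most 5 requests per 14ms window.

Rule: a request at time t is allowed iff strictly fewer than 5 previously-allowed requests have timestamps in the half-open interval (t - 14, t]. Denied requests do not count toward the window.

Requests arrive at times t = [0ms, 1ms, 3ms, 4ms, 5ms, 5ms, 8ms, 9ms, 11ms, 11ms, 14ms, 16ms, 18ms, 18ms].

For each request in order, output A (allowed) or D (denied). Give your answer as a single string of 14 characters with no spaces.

Answer: AAAAADDDDDAAAA

Derivation:
Tracking allowed requests in the window:
  req#1 t=0ms: ALLOW
  req#2 t=1ms: ALLOW
  req#3 t=3ms: ALLOW
  req#4 t=4ms: ALLOW
  req#5 t=5ms: ALLOW
  req#6 t=5ms: DENY
  req#7 t=8ms: DENY
  req#8 t=9ms: DENY
  req#9 t=11ms: DENY
  req#10 t=11ms: DENY
  req#11 t=14ms: ALLOW
  req#12 t=16ms: ALLOW
  req#13 t=18ms: ALLOW
  req#14 t=18ms: ALLOW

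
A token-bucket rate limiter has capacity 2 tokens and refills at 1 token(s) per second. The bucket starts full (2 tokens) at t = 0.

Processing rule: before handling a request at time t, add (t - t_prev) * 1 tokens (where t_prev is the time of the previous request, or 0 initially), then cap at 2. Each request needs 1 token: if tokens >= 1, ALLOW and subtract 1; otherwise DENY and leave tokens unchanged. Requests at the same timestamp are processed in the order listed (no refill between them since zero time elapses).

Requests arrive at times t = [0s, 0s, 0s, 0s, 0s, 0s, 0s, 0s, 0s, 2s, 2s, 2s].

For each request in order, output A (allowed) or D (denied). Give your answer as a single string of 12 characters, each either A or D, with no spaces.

Simulating step by step:
  req#1 t=0s: ALLOW
  req#2 t=0s: ALLOW
  req#3 t=0s: DENY
  req#4 t=0s: DENY
  req#5 t=0s: DENY
  req#6 t=0s: DENY
  req#7 t=0s: DENY
  req#8 t=0s: DENY
  req#9 t=0s: DENY
  req#10 t=2s: ALLOW
  req#11 t=2s: ALLOW
  req#12 t=2s: DENY

Answer: AADDDDDDDAAD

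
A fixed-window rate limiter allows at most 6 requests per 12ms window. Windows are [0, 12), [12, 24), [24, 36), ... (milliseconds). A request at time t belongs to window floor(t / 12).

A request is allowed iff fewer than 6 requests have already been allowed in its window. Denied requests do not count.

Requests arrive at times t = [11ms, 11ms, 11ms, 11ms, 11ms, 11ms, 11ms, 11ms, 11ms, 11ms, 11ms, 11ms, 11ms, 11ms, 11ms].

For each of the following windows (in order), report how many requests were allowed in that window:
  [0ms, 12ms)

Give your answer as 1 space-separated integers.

Answer: 6

Derivation:
Processing requests:
  req#1 t=11ms (window 0): ALLOW
  req#2 t=11ms (window 0): ALLOW
  req#3 t=11ms (window 0): ALLOW
  req#4 t=11ms (window 0): ALLOW
  req#5 t=11ms (window 0): ALLOW
  req#6 t=11ms (window 0): ALLOW
  req#7 t=11ms (window 0): DENY
  req#8 t=11ms (window 0): DENY
  req#9 t=11ms (window 0): DENY
  req#10 t=11ms (window 0): DENY
  req#11 t=11ms (window 0): DENY
  req#12 t=11ms (window 0): DENY
  req#13 t=11ms (window 0): DENY
  req#14 t=11ms (window 0): DENY
  req#15 t=11ms (window 0): DENY

Allowed counts by window: 6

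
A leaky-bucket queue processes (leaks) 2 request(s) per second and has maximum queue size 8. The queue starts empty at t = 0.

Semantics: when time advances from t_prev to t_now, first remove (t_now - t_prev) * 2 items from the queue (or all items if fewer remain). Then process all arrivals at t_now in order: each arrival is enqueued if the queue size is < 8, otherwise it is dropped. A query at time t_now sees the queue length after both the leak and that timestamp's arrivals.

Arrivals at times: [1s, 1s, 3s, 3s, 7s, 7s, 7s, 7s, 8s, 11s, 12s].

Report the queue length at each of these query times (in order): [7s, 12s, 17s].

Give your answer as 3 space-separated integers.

Answer: 4 1 0

Derivation:
Queue lengths at query times:
  query t=7s: backlog = 4
  query t=12s: backlog = 1
  query t=17s: backlog = 0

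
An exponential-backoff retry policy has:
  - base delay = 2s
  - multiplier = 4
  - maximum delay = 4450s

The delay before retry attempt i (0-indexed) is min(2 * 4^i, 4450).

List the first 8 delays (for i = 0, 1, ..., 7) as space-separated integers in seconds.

Computing each delay:
  i=0: min(2*4^0, 4450) = 2
  i=1: min(2*4^1, 4450) = 8
  i=2: min(2*4^2, 4450) = 32
  i=3: min(2*4^3, 4450) = 128
  i=4: min(2*4^4, 4450) = 512
  i=5: min(2*4^5, 4450) = 2048
  i=6: min(2*4^6, 4450) = 4450
  i=7: min(2*4^7, 4450) = 4450

Answer: 2 8 32 128 512 2048 4450 4450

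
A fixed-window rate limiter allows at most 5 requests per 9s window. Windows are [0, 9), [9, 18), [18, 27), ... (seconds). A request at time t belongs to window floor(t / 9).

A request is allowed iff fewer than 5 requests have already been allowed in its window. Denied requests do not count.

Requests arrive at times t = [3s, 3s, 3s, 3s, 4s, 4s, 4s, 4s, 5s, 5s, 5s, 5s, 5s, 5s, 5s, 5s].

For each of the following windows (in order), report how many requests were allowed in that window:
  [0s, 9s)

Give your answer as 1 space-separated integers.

Answer: 5

Derivation:
Processing requests:
  req#1 t=3s (window 0): ALLOW
  req#2 t=3s (window 0): ALLOW
  req#3 t=3s (window 0): ALLOW
  req#4 t=3s (window 0): ALLOW
  req#5 t=4s (window 0): ALLOW
  req#6 t=4s (window 0): DENY
  req#7 t=4s (window 0): DENY
  req#8 t=4s (window 0): DENY
  req#9 t=5s (window 0): DENY
  req#10 t=5s (window 0): DENY
  req#11 t=5s (window 0): DENY
  req#12 t=5s (window 0): DENY
  req#13 t=5s (window 0): DENY
  req#14 t=5s (window 0): DENY
  req#15 t=5s (window 0): DENY
  req#16 t=5s (window 0): DENY

Allowed counts by window: 5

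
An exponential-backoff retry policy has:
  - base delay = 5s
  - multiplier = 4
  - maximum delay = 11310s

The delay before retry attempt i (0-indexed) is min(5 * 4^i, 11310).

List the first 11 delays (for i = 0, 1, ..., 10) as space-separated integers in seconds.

Answer: 5 20 80 320 1280 5120 11310 11310 11310 11310 11310

Derivation:
Computing each delay:
  i=0: min(5*4^0, 11310) = 5
  i=1: min(5*4^1, 11310) = 20
  i=2: min(5*4^2, 11310) = 80
  i=3: min(5*4^3, 11310) = 320
  i=4: min(5*4^4, 11310) = 1280
  i=5: min(5*4^5, 11310) = 5120
  i=6: min(5*4^6, 11310) = 11310
  i=7: min(5*4^7, 11310) = 11310
  i=8: min(5*4^8, 11310) = 11310
  i=9: min(5*4^9, 11310) = 11310
  i=10: min(5*4^10, 11310) = 11310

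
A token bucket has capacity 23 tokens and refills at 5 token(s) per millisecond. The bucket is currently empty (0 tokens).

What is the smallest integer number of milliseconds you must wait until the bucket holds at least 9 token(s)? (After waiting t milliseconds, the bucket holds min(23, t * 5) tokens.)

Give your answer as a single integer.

Answer: 2

Derivation:
Need t * 5 >= 9, so t >= 9/5.
Smallest integer t = ceil(9/5) = 2.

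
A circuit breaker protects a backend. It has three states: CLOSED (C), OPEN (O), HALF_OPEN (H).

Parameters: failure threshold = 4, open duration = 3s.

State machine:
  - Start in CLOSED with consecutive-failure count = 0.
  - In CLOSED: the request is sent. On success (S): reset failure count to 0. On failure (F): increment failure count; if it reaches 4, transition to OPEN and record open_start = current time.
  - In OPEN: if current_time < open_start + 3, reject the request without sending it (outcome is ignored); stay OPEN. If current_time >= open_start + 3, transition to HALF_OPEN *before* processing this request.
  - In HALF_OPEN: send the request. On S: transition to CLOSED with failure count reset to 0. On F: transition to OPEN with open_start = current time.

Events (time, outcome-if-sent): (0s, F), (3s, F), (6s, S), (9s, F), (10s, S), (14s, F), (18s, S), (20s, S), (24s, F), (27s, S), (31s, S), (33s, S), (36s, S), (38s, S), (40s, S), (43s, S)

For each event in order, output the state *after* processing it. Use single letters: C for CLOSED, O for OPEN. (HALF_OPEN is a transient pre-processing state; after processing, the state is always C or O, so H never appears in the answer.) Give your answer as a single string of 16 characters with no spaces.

Answer: CCCCCCCCCCCCCCCC

Derivation:
State after each event:
  event#1 t=0s outcome=F: state=CLOSED
  event#2 t=3s outcome=F: state=CLOSED
  event#3 t=6s outcome=S: state=CLOSED
  event#4 t=9s outcome=F: state=CLOSED
  event#5 t=10s outcome=S: state=CLOSED
  event#6 t=14s outcome=F: state=CLOSED
  event#7 t=18s outcome=S: state=CLOSED
  event#8 t=20s outcome=S: state=CLOSED
  event#9 t=24s outcome=F: state=CLOSED
  event#10 t=27s outcome=S: state=CLOSED
  event#11 t=31s outcome=S: state=CLOSED
  event#12 t=33s outcome=S: state=CLOSED
  event#13 t=36s outcome=S: state=CLOSED
  event#14 t=38s outcome=S: state=CLOSED
  event#15 t=40s outcome=S: state=CLOSED
  event#16 t=43s outcome=S: state=CLOSED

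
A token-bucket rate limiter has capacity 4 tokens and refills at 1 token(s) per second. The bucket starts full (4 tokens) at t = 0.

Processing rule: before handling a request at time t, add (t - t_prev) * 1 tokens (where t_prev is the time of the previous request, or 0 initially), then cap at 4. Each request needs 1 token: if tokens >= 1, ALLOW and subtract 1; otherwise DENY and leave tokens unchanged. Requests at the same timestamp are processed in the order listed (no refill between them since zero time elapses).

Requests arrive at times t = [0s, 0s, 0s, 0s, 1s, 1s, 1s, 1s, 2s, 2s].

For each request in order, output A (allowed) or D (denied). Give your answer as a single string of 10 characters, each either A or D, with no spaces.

Answer: AAAAADDDAD

Derivation:
Simulating step by step:
  req#1 t=0s: ALLOW
  req#2 t=0s: ALLOW
  req#3 t=0s: ALLOW
  req#4 t=0s: ALLOW
  req#5 t=1s: ALLOW
  req#6 t=1s: DENY
  req#7 t=1s: DENY
  req#8 t=1s: DENY
  req#9 t=2s: ALLOW
  req#10 t=2s: DENY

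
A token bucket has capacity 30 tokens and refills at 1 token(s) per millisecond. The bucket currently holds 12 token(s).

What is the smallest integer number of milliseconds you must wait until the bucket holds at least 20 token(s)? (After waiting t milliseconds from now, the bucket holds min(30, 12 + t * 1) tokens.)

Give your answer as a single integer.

Answer: 8

Derivation:
Need 12 + t * 1 >= 20, so t >= 8/1.
Smallest integer t = ceil(8/1) = 8.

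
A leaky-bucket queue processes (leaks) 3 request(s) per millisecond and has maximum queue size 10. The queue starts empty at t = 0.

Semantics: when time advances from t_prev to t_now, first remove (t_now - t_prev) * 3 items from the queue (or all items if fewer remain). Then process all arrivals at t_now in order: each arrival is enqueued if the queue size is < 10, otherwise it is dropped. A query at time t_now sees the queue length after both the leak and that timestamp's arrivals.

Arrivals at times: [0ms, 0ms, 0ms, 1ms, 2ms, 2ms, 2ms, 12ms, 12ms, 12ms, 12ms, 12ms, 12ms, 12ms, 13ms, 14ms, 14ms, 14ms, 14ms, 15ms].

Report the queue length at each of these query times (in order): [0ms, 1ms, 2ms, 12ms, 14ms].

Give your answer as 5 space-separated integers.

Queue lengths at query times:
  query t=0ms: backlog = 3
  query t=1ms: backlog = 1
  query t=2ms: backlog = 3
  query t=12ms: backlog = 7
  query t=14ms: backlog = 6

Answer: 3 1 3 7 6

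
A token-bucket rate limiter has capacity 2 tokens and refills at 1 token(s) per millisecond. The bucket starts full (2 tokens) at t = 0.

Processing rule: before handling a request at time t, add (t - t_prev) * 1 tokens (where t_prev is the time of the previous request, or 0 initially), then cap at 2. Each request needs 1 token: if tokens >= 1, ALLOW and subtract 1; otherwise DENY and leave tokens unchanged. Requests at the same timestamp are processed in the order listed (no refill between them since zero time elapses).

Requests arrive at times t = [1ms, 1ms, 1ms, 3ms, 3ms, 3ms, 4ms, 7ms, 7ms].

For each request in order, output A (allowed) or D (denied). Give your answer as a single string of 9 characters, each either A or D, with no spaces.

Answer: AADAADAAA

Derivation:
Simulating step by step:
  req#1 t=1ms: ALLOW
  req#2 t=1ms: ALLOW
  req#3 t=1ms: DENY
  req#4 t=3ms: ALLOW
  req#5 t=3ms: ALLOW
  req#6 t=3ms: DENY
  req#7 t=4ms: ALLOW
  req#8 t=7ms: ALLOW
  req#9 t=7ms: ALLOW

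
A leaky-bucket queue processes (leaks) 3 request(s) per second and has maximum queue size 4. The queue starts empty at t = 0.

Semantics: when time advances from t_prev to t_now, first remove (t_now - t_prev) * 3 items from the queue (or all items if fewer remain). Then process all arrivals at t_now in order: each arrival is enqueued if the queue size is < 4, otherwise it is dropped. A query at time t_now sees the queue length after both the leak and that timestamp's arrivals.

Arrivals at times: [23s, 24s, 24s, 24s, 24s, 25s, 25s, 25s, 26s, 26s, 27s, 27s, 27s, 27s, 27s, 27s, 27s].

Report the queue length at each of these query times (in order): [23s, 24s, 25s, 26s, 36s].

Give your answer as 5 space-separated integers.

Queue lengths at query times:
  query t=23s: backlog = 1
  query t=24s: backlog = 4
  query t=25s: backlog = 4
  query t=26s: backlog = 3
  query t=36s: backlog = 0

Answer: 1 4 4 3 0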